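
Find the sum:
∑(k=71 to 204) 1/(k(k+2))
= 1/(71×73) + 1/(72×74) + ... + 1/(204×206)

Partial fractions: 1/(k(k+2)) = (1/2)[1/k - 1/(k+2)]
Telescoping leaves the first two and last two terms:
= (1/2)[1/71 + 1/72 - 1/205 - 1/206]
= 1968929/215879760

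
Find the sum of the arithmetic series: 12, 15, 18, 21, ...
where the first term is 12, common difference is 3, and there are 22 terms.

Sₙ = n/2 × (first + last)
Last term = a + (n-1)d = 12 + (22-1)×3 = 75
S_22 = 22/2 × (12 + 75)
S_22 = 22/2 × 87 = 957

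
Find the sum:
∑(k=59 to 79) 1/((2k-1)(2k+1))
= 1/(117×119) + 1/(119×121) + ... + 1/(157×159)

Partial fractions: 1/((2k-1)(2k+1)) = (1/2)[1/(2k-1) - 1/(2k+1)]
The series telescopes:
= (1/2)[1/117 - 1/159]
= 7/6201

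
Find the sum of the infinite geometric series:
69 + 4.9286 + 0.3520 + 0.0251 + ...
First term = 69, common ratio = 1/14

For |r| < 1, S = a / (1 - r)
S = 69 / (1 - (1/14))
S = 69 / (13/14)
S = 966/13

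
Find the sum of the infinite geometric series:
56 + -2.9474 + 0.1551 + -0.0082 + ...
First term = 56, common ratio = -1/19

For |r| < 1, S = a / (1 - r)
S = 56 / (1 - (-1/19))
S = 56 / (20/19)
S = 266/5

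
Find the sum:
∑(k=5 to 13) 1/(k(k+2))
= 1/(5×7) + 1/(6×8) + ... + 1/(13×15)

Partial fractions: 1/(k(k+2)) = (1/2)[1/k - 1/(k+2)]
Telescoping leaves the first two and last two terms:
= (1/2)[1/5 + 1/6 - 1/14 - 1/15]
= 4/35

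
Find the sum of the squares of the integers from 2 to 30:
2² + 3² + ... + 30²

Use ∑_{k=1}^{n} k² = n(n+1)(2n+1)/6, then subtract the first 1 terms.
∑_{k=1}^{30} k² = 30×31×61/6 = 9455
∑_{k=1}^{1} k² = 1×2×3/6 = 1
∑_{k=2}^{30} k² = 9455 - 1 = 9454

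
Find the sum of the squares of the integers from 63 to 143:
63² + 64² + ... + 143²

Use ∑_{k=1}^{n} k² = n(n+1)(2n+1)/6, then subtract the first 62 terms.
∑_{k=1}^{143} k² = 143×144×287/6 = 984984
∑_{k=1}^{62} k² = 62×63×125/6 = 81375
∑_{k=63}^{143} k² = 984984 - 81375 = 903609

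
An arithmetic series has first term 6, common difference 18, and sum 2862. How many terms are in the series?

Using S = n/2 × [2a + (n-1)d]
2862 = n/2 × [2(6) + (n-1)(18)]
2862 = n/2 × [12 + 18n - 18]
5724 = n × [-6 + 18n]
18n² + (-6)n - 5724 = 0
Discriminant: Δ = (-6)² - 4(18)(-5724) = 36 + 412128 = 412164
√Δ = 642
n = [-(-6) + √Δ] / (2·18) = (6 + 642) / 36 = 648 / 36 = 18
(The negative root is discarded since n must be a positive integer.)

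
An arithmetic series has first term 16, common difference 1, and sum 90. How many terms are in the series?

Using S = n/2 × [2a + (n-1)d]
90 = n/2 × [2(16) + (n-1)(1)]
90 = n/2 × [32 + 1n - 1]
180 = n × [31 + 1n]
1n² + (31)n - 180 = 0
Discriminant: Δ = (31)² - 4(1)(-180) = 961 + 720 = 1681
√Δ = 41
n = [-(31) + √Δ] / (2·1) = (-31 + 41) / 2 = 10 / 2 = 5
(The negative root is discarded since n must be a positive integer.)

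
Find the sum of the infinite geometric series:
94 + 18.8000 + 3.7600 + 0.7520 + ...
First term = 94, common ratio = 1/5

For |r| < 1, S = a / (1 - r)
S = 94 / (1 - (1/5))
S = 94 / (4/5)
S = 235/2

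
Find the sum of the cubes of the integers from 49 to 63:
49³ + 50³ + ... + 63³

Use ∑_{k=1}^{n} k³ = [n(n+1)/2]², then subtract the first 48 terms.
∑_{k=1}^{63} k³ = [63×64/2]² = 2016² = 4064256
∑_{k=1}^{48} k³ = [48×49/2]² = 1176² = 1382976
∑_{k=49}^{63} k³ = 4064256 - 1382976 = 2681280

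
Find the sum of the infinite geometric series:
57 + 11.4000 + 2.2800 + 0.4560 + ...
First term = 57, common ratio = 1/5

For |r| < 1, S = a / (1 - r)
S = 57 / (1 - (1/5))
S = 57 / (4/5)
S = 285/4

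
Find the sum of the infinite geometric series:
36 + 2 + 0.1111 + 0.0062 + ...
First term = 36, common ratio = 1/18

For |r| < 1, S = a / (1 - r)
S = 36 / (1 - (1/18))
S = 36 / (17/18)
S = 648/17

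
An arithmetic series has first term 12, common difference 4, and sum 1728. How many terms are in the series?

Using S = n/2 × [2a + (n-1)d]
1728 = n/2 × [2(12) + (n-1)(4)]
1728 = n/2 × [24 + 4n - 4]
3456 = n × [20 + 4n]
4n² + (20)n - 3456 = 0
Discriminant: Δ = (20)² - 4(4)(-3456) = 400 + 55296 = 55696
√Δ = 236
n = [-(20) + √Δ] / (2·4) = (-20 + 236) / 8 = 216 / 8 = 27
(The negative root is discarded since n must be a positive integer.)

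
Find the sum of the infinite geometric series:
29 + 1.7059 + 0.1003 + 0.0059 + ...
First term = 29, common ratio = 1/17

For |r| < 1, S = a / (1 - r)
S = 29 / (1 - (1/17))
S = 29 / (16/17)
S = 493/16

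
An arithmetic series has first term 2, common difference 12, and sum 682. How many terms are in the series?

Using S = n/2 × [2a + (n-1)d]
682 = n/2 × [2(2) + (n-1)(12)]
682 = n/2 × [4 + 12n - 12]
1364 = n × [-8 + 12n]
12n² + (-8)n - 1364 = 0
Discriminant: Δ = (-8)² - 4(12)(-1364) = 64 + 65472 = 65536
√Δ = 256
n = [-(-8) + √Δ] / (2·12) = (8 + 256) / 24 = 264 / 24 = 11
(The negative root is discarded since n must be a positive integer.)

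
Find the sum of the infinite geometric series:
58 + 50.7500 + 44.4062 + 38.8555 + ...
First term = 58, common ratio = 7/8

For |r| < 1, S = a / (1 - r)
S = 58 / (1 - (7/8))
S = 58 / (1/8)
S = 464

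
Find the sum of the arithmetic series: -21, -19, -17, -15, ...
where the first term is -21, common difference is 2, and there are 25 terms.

Sₙ = n/2 × (first + last)
Last term = a + (n-1)d = -21 + (25-1)×2 = 27
S_25 = 25/2 × (-21 + 27)
S_25 = 25/2 × 6 = 75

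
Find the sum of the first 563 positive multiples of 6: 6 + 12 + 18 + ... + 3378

Factor out 6: = 6(1 + 2 + ... + 563) = 6 × n(n+1)/2
= 6 × 563×564/2
= 6 × 158766
= 952596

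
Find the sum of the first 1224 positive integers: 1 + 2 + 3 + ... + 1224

Formula: ∑k = n(n+1)/2
= 1224×1225/2
= 1499400/2
= 749700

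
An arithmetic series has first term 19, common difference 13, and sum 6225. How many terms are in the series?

Using S = n/2 × [2a + (n-1)d]
6225 = n/2 × [2(19) + (n-1)(13)]
6225 = n/2 × [38 + 13n - 13]
12450 = n × [25 + 13n]
13n² + (25)n - 12450 = 0
Discriminant: Δ = (25)² - 4(13)(-12450) = 625 + 647400 = 648025
√Δ = 805
n = [-(25) + √Δ] / (2·13) = (-25 + 805) / 26 = 780 / 26 = 30
(The negative root is discarded since n must be a positive integer.)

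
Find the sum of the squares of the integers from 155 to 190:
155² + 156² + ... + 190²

Use ∑_{k=1}^{n} k² = n(n+1)(2n+1)/6, then subtract the first 154 terms.
∑_{k=1}^{190} k² = 190×191×381/6 = 2304415
∑_{k=1}^{154} k² = 154×155×309/6 = 1229305
∑_{k=155}^{190} k² = 2304415 - 1229305 = 1075110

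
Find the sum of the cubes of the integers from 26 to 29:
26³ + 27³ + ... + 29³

Use ∑_{k=1}^{n} k³ = [n(n+1)/2]², then subtract the first 25 terms.
∑_{k=1}^{29} k³ = [29×30/2]² = 435² = 189225
∑_{k=1}^{25} k³ = [25×26/2]² = 325² = 105625
∑_{k=26}^{29} k³ = 189225 - 105625 = 83600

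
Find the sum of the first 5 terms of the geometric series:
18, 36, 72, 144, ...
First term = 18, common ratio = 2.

Sₙ = a(1 - rⁿ) / (1 - r)
S_5 = 18(1 - 2^5) / (1 - 2)
S_5 = 18(1 - 32) / (-1)
S_5 = 558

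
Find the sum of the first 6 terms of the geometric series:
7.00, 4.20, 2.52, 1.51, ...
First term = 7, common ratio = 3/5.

Sₙ = a(1 - rⁿ) / (1 - r)
S_6 = 7(1 - (3/5)^6) / (1 - (3/5))
S_6 = 7(1 - (729/15625)) / (2/5)
S_6 = 52136/3125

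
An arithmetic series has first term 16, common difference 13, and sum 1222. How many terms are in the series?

Using S = n/2 × [2a + (n-1)d]
1222 = n/2 × [2(16) + (n-1)(13)]
1222 = n/2 × [32 + 13n - 13]
2444 = n × [19 + 13n]
13n² + (19)n - 2444 = 0
Discriminant: Δ = (19)² - 4(13)(-2444) = 361 + 127088 = 127449
√Δ = 357
n = [-(19) + √Δ] / (2·13) = (-19 + 357) / 26 = 338 / 26 = 13
(The negative root is discarded since n must be a positive integer.)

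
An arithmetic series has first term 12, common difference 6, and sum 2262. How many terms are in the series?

Using S = n/2 × [2a + (n-1)d]
2262 = n/2 × [2(12) + (n-1)(6)]
2262 = n/2 × [24 + 6n - 6]
4524 = n × [18 + 6n]
6n² + (18)n - 4524 = 0
Discriminant: Δ = (18)² - 4(6)(-4524) = 324 + 108576 = 108900
√Δ = 330
n = [-(18) + √Δ] / (2·6) = (-18 + 330) / 12 = 312 / 12 = 26
(The negative root is discarded since n must be a positive integer.)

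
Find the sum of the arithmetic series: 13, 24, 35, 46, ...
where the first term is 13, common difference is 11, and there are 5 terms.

Sₙ = n/2 × (first + last)
Last term = a + (n-1)d = 13 + (5-1)×11 = 57
S_5 = 5/2 × (13 + 57)
S_5 = 5/2 × 70 = 175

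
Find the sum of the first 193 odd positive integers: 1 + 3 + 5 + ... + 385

Sum of first n odd numbers = n²
= 193²
= 37249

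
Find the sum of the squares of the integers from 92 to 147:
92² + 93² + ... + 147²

Use ∑_{k=1}^{n} k² = n(n+1)(2n+1)/6, then subtract the first 91 terms.
∑_{k=1}^{147} k² = 147×148×295/6 = 1069670
∑_{k=1}^{91} k² = 91×92×183/6 = 255346
∑_{k=92}^{147} k² = 1069670 - 255346 = 814324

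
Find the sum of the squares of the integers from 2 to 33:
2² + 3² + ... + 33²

Use ∑_{k=1}^{n} k² = n(n+1)(2n+1)/6, then subtract the first 1 terms.
∑_{k=1}^{33} k² = 33×34×67/6 = 12529
∑_{k=1}^{1} k² = 1×2×3/6 = 1
∑_{k=2}^{33} k² = 12529 - 1 = 12528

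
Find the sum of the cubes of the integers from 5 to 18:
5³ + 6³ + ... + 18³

Use ∑_{k=1}^{n} k³ = [n(n+1)/2]², then subtract the first 4 terms.
∑_{k=1}^{18} k³ = [18×19/2]² = 171² = 29241
∑_{k=1}^{4} k³ = [4×5/2]² = 10² = 100
∑_{k=5}^{18} k³ = 29241 - 100 = 29141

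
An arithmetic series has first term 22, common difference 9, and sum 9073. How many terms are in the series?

Using S = n/2 × [2a + (n-1)d]
9073 = n/2 × [2(22) + (n-1)(9)]
9073 = n/2 × [44 + 9n - 9]
18146 = n × [35 + 9n]
9n² + (35)n - 18146 = 0
Discriminant: Δ = (35)² - 4(9)(-18146) = 1225 + 653256 = 654481
√Δ = 809
n = [-(35) + √Δ] / (2·9) = (-35 + 809) / 18 = 774 / 18 = 43
(The negative root is discarded since n must be a positive integer.)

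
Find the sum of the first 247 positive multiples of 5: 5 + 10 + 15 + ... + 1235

Factor out 5: = 5(1 + 2 + ... + 247) = 5 × n(n+1)/2
= 5 × 247×248/2
= 5 × 30628
= 153140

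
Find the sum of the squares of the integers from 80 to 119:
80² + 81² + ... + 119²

Use ∑_{k=1}^{n} k² = n(n+1)(2n+1)/6, then subtract the first 79 terms.
∑_{k=1}^{119} k² = 119×120×239/6 = 568820
∑_{k=1}^{79} k² = 79×80×159/6 = 167480
∑_{k=80}^{119} k² = 568820 - 167480 = 401340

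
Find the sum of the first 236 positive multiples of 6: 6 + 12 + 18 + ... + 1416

Factor out 6: = 6(1 + 2 + ... + 236) = 6 × n(n+1)/2
= 6 × 236×237/2
= 6 × 27966
= 167796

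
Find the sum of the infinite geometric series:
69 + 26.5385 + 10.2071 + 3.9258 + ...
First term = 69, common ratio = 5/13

For |r| < 1, S = a / (1 - r)
S = 69 / (1 - (5/13))
S = 69 / (8/13)
S = 897/8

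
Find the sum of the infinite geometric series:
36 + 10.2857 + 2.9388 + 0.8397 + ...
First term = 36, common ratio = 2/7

For |r| < 1, S = a / (1 - r)
S = 36 / (1 - (2/7))
S = 36 / (5/7)
S = 252/5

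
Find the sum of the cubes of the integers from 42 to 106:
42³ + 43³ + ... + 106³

Use ∑_{k=1}^{n} k³ = [n(n+1)/2]², then subtract the first 41 terms.
∑_{k=1}^{106} k³ = [106×107/2]² = 5671² = 32160241
∑_{k=1}^{41} k³ = [41×42/2]² = 861² = 741321
∑_{k=42}^{106} k³ = 32160241 - 741321 = 31418920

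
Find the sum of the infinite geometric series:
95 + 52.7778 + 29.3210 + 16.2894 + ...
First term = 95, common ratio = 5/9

For |r| < 1, S = a / (1 - r)
S = 95 / (1 - (5/9))
S = 95 / (4/9)
S = 855/4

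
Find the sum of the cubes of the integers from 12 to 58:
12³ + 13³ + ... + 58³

Use ∑_{k=1}^{n} k³ = [n(n+1)/2]², then subtract the first 11 terms.
∑_{k=1}^{58} k³ = [58×59/2]² = 1711² = 2927521
∑_{k=1}^{11} k³ = [11×12/2]² = 66² = 4356
∑_{k=12}^{58} k³ = 2927521 - 4356 = 2923165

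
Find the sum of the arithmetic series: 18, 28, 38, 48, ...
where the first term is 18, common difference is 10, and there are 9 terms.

Sₙ = n/2 × (first + last)
Last term = a + (n-1)d = 18 + (9-1)×10 = 98
S_9 = 9/2 × (18 + 98)
S_9 = 9/2 × 116 = 522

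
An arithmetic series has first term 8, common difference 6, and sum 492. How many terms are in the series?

Using S = n/2 × [2a + (n-1)d]
492 = n/2 × [2(8) + (n-1)(6)]
492 = n/2 × [16 + 6n - 6]
984 = n × [10 + 6n]
6n² + (10)n - 984 = 0
Discriminant: Δ = (10)² - 4(6)(-984) = 100 + 23616 = 23716
√Δ = 154
n = [-(10) + √Δ] / (2·6) = (-10 + 154) / 12 = 144 / 12 = 12
(The negative root is discarded since n must be a positive integer.)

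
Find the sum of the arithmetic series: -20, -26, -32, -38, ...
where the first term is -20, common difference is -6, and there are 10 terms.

Sₙ = n/2 × (first + last)
Last term = a + (n-1)d = -20 + (10-1)×(-6) = -74
S_10 = 10/2 × (-20 + (-74))
S_10 = 10/2 × (-94) = -470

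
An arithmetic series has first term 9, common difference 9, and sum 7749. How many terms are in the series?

Using S = n/2 × [2a + (n-1)d]
7749 = n/2 × [2(9) + (n-1)(9)]
7749 = n/2 × [18 + 9n - 9]
15498 = n × [9 + 9n]
9n² + (9)n - 15498 = 0
Discriminant: Δ = (9)² - 4(9)(-15498) = 81 + 557928 = 558009
√Δ = 747
n = [-(9) + √Δ] / (2·9) = (-9 + 747) / 18 = 738 / 18 = 41
(The negative root is discarded since n must be a positive integer.)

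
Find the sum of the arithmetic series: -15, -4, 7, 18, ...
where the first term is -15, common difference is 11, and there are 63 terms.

Sₙ = n/2 × (first + last)
Last term = a + (n-1)d = -15 + (63-1)×11 = 667
S_63 = 63/2 × (-15 + 667)
S_63 = 63/2 × 652 = 20538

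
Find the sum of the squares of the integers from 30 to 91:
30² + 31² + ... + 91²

Use ∑_{k=1}^{n} k² = n(n+1)(2n+1)/6, then subtract the first 29 terms.
∑_{k=1}^{91} k² = 91×92×183/6 = 255346
∑_{k=1}^{29} k² = 29×30×59/6 = 8555
∑_{k=30}^{91} k² = 255346 - 8555 = 246791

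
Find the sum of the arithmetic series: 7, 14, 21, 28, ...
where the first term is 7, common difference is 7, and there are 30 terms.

Sₙ = n/2 × (first + last)
Last term = a + (n-1)d = 7 + (30-1)×7 = 210
S_30 = 30/2 × (7 + 210)
S_30 = 30/2 × 217 = 3255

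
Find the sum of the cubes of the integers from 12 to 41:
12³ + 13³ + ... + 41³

Use ∑_{k=1}^{n} k³ = [n(n+1)/2]², then subtract the first 11 terms.
∑_{k=1}^{41} k³ = [41×42/2]² = 861² = 741321
∑_{k=1}^{11} k³ = [11×12/2]² = 66² = 4356
∑_{k=12}^{41} k³ = 741321 - 4356 = 736965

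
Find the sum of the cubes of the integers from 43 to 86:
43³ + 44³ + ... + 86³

Use ∑_{k=1}^{n} k³ = [n(n+1)/2]², then subtract the first 42 terms.
∑_{k=1}^{86} k³ = [86×87/2]² = 3741² = 13995081
∑_{k=1}^{42} k³ = [42×43/2]² = 903² = 815409
∑_{k=43}^{86} k³ = 13995081 - 815409 = 13179672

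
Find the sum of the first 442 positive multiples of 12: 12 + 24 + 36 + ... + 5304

Factor out 12: = 12(1 + 2 + ... + 442) = 12 × n(n+1)/2
= 12 × 442×443/2
= 12 × 97903
= 1174836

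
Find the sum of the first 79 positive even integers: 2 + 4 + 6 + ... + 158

Sum of first n even numbers = n(n+1)
= 79×80
= 6320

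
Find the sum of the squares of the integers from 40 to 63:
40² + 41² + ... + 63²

Use ∑_{k=1}^{n} k² = n(n+1)(2n+1)/6, then subtract the first 39 terms.
∑_{k=1}^{63} k² = 63×64×127/6 = 85344
∑_{k=1}^{39} k² = 39×40×79/6 = 20540
∑_{k=40}^{63} k² = 85344 - 20540 = 64804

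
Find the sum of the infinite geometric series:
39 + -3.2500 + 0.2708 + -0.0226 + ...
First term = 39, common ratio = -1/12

For |r| < 1, S = a / (1 - r)
S = 39 / (1 - (-1/12))
S = 39 / (13/12)
S = 36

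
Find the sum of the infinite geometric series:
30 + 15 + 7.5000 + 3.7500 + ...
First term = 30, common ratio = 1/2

For |r| < 1, S = a / (1 - r)
S = 30 / (1 - (1/2))
S = 30 / (1/2)
S = 60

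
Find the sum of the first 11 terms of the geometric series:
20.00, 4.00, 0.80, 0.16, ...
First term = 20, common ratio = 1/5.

Sₙ = a(1 - rⁿ) / (1 - r)
S_11 = 20(1 - (1/5)^11) / (1 - (1/5))
S_11 = 20(1 - (1/48828125)) / (4/5)
S_11 = 48828124/1953125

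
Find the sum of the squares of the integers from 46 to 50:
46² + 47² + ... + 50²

Use ∑_{k=1}^{n} k² = n(n+1)(2n+1)/6, then subtract the first 45 terms.
∑_{k=1}^{50} k² = 50×51×101/6 = 42925
∑_{k=1}^{45} k² = 45×46×91/6 = 31395
∑_{k=46}^{50} k² = 42925 - 31395 = 11530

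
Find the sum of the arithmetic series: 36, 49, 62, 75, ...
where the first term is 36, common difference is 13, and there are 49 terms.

Sₙ = n/2 × (first + last)
Last term = a + (n-1)d = 36 + (49-1)×13 = 660
S_49 = 49/2 × (36 + 660)
S_49 = 49/2 × 696 = 17052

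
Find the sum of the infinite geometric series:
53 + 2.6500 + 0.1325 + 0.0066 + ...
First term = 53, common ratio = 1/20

For |r| < 1, S = a / (1 - r)
S = 53 / (1 - (1/20))
S = 53 / (19/20)
S = 1060/19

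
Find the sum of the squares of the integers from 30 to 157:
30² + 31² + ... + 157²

Use ∑_{k=1}^{n} k² = n(n+1)(2n+1)/6, then subtract the first 29 terms.
∑_{k=1}^{157} k² = 157×158×315/6 = 1302315
∑_{k=1}^{29} k² = 29×30×59/6 = 8555
∑_{k=30}^{157} k² = 1302315 - 8555 = 1293760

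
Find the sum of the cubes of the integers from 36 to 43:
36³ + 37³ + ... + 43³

Use ∑_{k=1}^{n} k³ = [n(n+1)/2]², then subtract the first 35 terms.
∑_{k=1}^{43} k³ = [43×44/2]² = 946² = 894916
∑_{k=1}^{35} k³ = [35×36/2]² = 630² = 396900
∑_{k=36}^{43} k³ = 894916 - 396900 = 498016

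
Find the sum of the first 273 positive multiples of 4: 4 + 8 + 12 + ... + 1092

Factor out 4: = 4(1 + 2 + ... + 273) = 4 × n(n+1)/2
= 4 × 273×274/2
= 4 × 37401
= 149604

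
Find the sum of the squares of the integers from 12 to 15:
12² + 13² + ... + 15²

Use ∑_{k=1}^{n} k² = n(n+1)(2n+1)/6, then subtract the first 11 terms.
∑_{k=1}^{15} k² = 15×16×31/6 = 1240
∑_{k=1}^{11} k² = 11×12×23/6 = 506
∑_{k=12}^{15} k² = 1240 - 506 = 734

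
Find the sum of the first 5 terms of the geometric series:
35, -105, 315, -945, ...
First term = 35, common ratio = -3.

Sₙ = a(1 - rⁿ) / (1 - r)
S_5 = 35(1 - (-3)^5) / (1 - (-3))
S_5 = 35(1 - (-243)) / (4)
S_5 = 2135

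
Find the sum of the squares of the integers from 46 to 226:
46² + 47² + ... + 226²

Use ∑_{k=1}^{n} k² = n(n+1)(2n+1)/6, then subtract the first 45 terms.
∑_{k=1}^{226} k² = 226×227×453/6 = 3873301
∑_{k=1}^{45} k² = 45×46×91/6 = 31395
∑_{k=46}^{226} k² = 3873301 - 31395 = 3841906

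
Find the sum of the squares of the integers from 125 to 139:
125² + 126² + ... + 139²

Use ∑_{k=1}^{n} k² = n(n+1)(2n+1)/6, then subtract the first 124 terms.
∑_{k=1}^{139} k² = 139×140×279/6 = 904890
∑_{k=1}^{124} k² = 124×125×249/6 = 643250
∑_{k=125}^{139} k² = 904890 - 643250 = 261640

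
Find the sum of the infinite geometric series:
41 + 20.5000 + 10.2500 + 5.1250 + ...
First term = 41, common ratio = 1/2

For |r| < 1, S = a / (1 - r)
S = 41 / (1 - (1/2))
S = 41 / (1/2)
S = 82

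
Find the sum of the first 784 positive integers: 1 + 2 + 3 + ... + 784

Formula: ∑k = n(n+1)/2
= 784×785/2
= 615440/2
= 307720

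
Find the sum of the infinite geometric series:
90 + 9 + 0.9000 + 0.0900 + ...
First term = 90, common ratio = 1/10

For |r| < 1, S = a / (1 - r)
S = 90 / (1 - (1/10))
S = 90 / (9/10)
S = 100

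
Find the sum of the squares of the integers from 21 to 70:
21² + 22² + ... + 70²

Use ∑_{k=1}^{n} k² = n(n+1)(2n+1)/6, then subtract the first 20 terms.
∑_{k=1}^{70} k² = 70×71×141/6 = 116795
∑_{k=1}^{20} k² = 20×21×41/6 = 2870
∑_{k=21}^{70} k² = 116795 - 2870 = 113925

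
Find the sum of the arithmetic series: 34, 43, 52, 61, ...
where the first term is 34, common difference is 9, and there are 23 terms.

Sₙ = n/2 × (first + last)
Last term = a + (n-1)d = 34 + (23-1)×9 = 232
S_23 = 23/2 × (34 + 232)
S_23 = 23/2 × 266 = 3059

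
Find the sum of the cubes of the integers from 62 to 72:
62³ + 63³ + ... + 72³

Use ∑_{k=1}^{n} k³ = [n(n+1)/2]², then subtract the first 61 terms.
∑_{k=1}^{72} k³ = [72×73/2]² = 2628² = 6906384
∑_{k=1}^{61} k³ = [61×62/2]² = 1891² = 3575881
∑_{k=62}^{72} k³ = 6906384 - 3575881 = 3330503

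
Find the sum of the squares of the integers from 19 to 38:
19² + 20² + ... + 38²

Use ∑_{k=1}^{n} k² = n(n+1)(2n+1)/6, then subtract the first 18 terms.
∑_{k=1}^{38} k² = 38×39×77/6 = 19019
∑_{k=1}^{18} k² = 18×19×37/6 = 2109
∑_{k=19}^{38} k² = 19019 - 2109 = 16910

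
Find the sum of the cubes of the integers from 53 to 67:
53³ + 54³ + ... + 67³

Use ∑_{k=1}^{n} k³ = [n(n+1)/2]², then subtract the first 52 terms.
∑_{k=1}^{67} k³ = [67×68/2]² = 2278² = 5189284
∑_{k=1}^{52} k³ = [52×53/2]² = 1378² = 1898884
∑_{k=53}^{67} k³ = 5189284 - 1898884 = 3290400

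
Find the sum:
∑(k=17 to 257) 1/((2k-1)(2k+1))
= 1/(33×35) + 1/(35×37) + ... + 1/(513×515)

Partial fractions: 1/((2k-1)(2k+1)) = (1/2)[1/(2k-1) - 1/(2k+1)]
The series telescopes:
= (1/2)[1/33 - 1/515]
= 241/16995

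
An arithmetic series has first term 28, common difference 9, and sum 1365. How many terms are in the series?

Using S = n/2 × [2a + (n-1)d]
1365 = n/2 × [2(28) + (n-1)(9)]
1365 = n/2 × [56 + 9n - 9]
2730 = n × [47 + 9n]
9n² + (47)n - 2730 = 0
Discriminant: Δ = (47)² - 4(9)(-2730) = 2209 + 98280 = 100489
√Δ = 317
n = [-(47) + √Δ] / (2·9) = (-47 + 317) / 18 = 270 / 18 = 15
(The negative root is discarded since n must be a positive integer.)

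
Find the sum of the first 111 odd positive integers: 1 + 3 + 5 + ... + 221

Sum of first n odd numbers = n²
= 111²
= 12321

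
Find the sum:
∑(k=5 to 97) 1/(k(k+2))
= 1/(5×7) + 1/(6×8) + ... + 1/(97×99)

Partial fractions: 1/(k(k+2)) = (1/2)[1/k - 1/(k+2)]
Telescoping leaves the first two and last two terms:
= (1/2)[1/5 + 1/6 - 1/98 - 1/99]
= 8401/48510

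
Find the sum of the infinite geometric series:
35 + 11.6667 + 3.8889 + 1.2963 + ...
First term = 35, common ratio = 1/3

For |r| < 1, S = a / (1 - r)
S = 35 / (1 - (1/3))
S = 35 / (2/3)
S = 105/2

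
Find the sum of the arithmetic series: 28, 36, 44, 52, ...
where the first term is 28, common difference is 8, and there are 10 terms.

Sₙ = n/2 × (first + last)
Last term = a + (n-1)d = 28 + (10-1)×8 = 100
S_10 = 10/2 × (28 + 100)
S_10 = 10/2 × 128 = 640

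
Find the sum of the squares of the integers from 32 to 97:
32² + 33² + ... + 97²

Use ∑_{k=1}^{n} k² = n(n+1)(2n+1)/6, then subtract the first 31 terms.
∑_{k=1}^{97} k² = 97×98×195/6 = 308945
∑_{k=1}^{31} k² = 31×32×63/6 = 10416
∑_{k=32}^{97} k² = 308945 - 10416 = 298529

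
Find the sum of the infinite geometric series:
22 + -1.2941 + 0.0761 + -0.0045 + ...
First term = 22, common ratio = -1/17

For |r| < 1, S = a / (1 - r)
S = 22 / (1 - (-1/17))
S = 22 / (18/17)
S = 187/9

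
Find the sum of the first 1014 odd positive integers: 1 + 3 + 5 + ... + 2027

Sum of first n odd numbers = n²
= 1014²
= 1028196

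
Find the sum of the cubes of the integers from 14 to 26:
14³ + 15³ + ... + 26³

Use ∑_{k=1}^{n} k³ = [n(n+1)/2]², then subtract the first 13 terms.
∑_{k=1}^{26} k³ = [26×27/2]² = 351² = 123201
∑_{k=1}^{13} k³ = [13×14/2]² = 91² = 8281
∑_{k=14}^{26} k³ = 123201 - 8281 = 114920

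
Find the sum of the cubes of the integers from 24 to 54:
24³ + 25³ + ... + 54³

Use ∑_{k=1}^{n} k³ = [n(n+1)/2]², then subtract the first 23 terms.
∑_{k=1}^{54} k³ = [54×55/2]² = 1485² = 2205225
∑_{k=1}^{23} k³ = [23×24/2]² = 276² = 76176
∑_{k=24}^{54} k³ = 2205225 - 76176 = 2129049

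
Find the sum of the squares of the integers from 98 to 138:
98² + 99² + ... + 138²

Use ∑_{k=1}^{n} k² = n(n+1)(2n+1)/6, then subtract the first 97 terms.
∑_{k=1}^{138} k² = 138×139×277/6 = 885569
∑_{k=1}^{97} k² = 97×98×195/6 = 308945
∑_{k=98}^{138} k² = 885569 - 308945 = 576624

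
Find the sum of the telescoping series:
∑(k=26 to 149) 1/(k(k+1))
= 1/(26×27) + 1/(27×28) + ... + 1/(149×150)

Partial fractions: 1/(k(k+1)) = 1/k - 1/(k+1)
The series telescopes:
= (1/26 - 1/27) + (1/27 - 1/28) + ... + (1/149 - 1/150)
= 1/26 - 1/150
= 31/975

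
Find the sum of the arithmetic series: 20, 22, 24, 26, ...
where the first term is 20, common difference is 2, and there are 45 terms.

Sₙ = n/2 × (first + last)
Last term = a + (n-1)d = 20 + (45-1)×2 = 108
S_45 = 45/2 × (20 + 108)
S_45 = 45/2 × 128 = 2880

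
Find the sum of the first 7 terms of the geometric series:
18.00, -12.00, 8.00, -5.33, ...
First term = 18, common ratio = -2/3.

Sₙ = a(1 - rⁿ) / (1 - r)
S_7 = 18(1 - (-2/3)^7) / (1 - (-2/3))
S_7 = 18(1 - (-128/2187)) / (5/3)
S_7 = 926/81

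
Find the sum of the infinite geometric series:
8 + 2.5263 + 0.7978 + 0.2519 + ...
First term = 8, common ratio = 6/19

For |r| < 1, S = a / (1 - r)
S = 8 / (1 - (6/19))
S = 8 / (13/19)
S = 152/13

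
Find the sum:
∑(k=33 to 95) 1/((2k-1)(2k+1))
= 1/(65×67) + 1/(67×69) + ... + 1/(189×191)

Partial fractions: 1/((2k-1)(2k+1)) = (1/2)[1/(2k-1) - 1/(2k+1)]
The series telescopes:
= (1/2)[1/65 - 1/191]
= 63/12415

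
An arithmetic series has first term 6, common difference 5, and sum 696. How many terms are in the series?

Using S = n/2 × [2a + (n-1)d]
696 = n/2 × [2(6) + (n-1)(5)]
696 = n/2 × [12 + 5n - 5]
1392 = n × [7 + 5n]
5n² + (7)n - 1392 = 0
Discriminant: Δ = (7)² - 4(5)(-1392) = 49 + 27840 = 27889
√Δ = 167
n = [-(7) + √Δ] / (2·5) = (-7 + 167) / 10 = 160 / 10 = 16
(The negative root is discarded since n must be a positive integer.)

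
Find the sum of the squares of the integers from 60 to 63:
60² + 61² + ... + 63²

Use ∑_{k=1}^{n} k² = n(n+1)(2n+1)/6, then subtract the first 59 terms.
∑_{k=1}^{63} k² = 63×64×127/6 = 85344
∑_{k=1}^{59} k² = 59×60×119/6 = 70210
∑_{k=60}^{63} k² = 85344 - 70210 = 15134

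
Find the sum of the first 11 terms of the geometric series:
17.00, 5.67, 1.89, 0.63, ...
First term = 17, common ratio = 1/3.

Sₙ = a(1 - rⁿ) / (1 - r)
S_11 = 17(1 - (1/3)^11) / (1 - (1/3))
S_11 = 17(1 - (1/177147)) / (2/3)
S_11 = 1505741/59049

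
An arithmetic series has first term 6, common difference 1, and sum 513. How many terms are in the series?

Using S = n/2 × [2a + (n-1)d]
513 = n/2 × [2(6) + (n-1)(1)]
513 = n/2 × [12 + 1n - 1]
1026 = n × [11 + 1n]
1n² + (11)n - 1026 = 0
Discriminant: Δ = (11)² - 4(1)(-1026) = 121 + 4104 = 4225
√Δ = 65
n = [-(11) + √Δ] / (2·1) = (-11 + 65) / 2 = 54 / 2 = 27
(The negative root is discarded since n must be a positive integer.)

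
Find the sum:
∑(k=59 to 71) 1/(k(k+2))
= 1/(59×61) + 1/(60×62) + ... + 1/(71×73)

Partial fractions: 1/(k(k+2)) = (1/2)[1/k - 1/(k+2)]
Telescoping leaves the first two and last two terms:
= (1/2)[1/59 + 1/60 - 1/72 - 1/73]
= 9347/3101040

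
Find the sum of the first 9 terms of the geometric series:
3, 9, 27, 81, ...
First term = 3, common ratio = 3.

Sₙ = a(1 - rⁿ) / (1 - r)
S_9 = 3(1 - 3^9) / (1 - 3)
S_9 = 3(1 - 19683) / (-2)
S_9 = 29523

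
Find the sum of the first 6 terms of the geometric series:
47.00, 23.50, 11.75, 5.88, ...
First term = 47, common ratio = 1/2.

Sₙ = a(1 - rⁿ) / (1 - r)
S_6 = 47(1 - (1/2)^6) / (1 - (1/2))
S_6 = 47(1 - (1/64)) / (1/2)
S_6 = 2961/32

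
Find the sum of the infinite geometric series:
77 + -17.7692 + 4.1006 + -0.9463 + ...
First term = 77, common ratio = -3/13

For |r| < 1, S = a / (1 - r)
S = 77 / (1 - (-3/13))
S = 77 / (16/13)
S = 1001/16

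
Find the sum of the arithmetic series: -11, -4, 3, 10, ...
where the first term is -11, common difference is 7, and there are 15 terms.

Sₙ = n/2 × (first + last)
Last term = a + (n-1)d = -11 + (15-1)×7 = 87
S_15 = 15/2 × (-11 + 87)
S_15 = 15/2 × 76 = 570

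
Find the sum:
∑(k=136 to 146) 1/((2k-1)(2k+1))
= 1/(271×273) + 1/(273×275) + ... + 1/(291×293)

Partial fractions: 1/((2k-1)(2k+1)) = (1/2)[1/(2k-1) - 1/(2k+1)]
The series telescopes:
= (1/2)[1/271 - 1/293]
= 11/79403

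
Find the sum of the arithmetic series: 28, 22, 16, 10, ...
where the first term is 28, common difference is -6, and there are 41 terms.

Sₙ = n/2 × (first + last)
Last term = a + (n-1)d = 28 + (41-1)×(-6) = -212
S_41 = 41/2 × (28 + (-212))
S_41 = 41/2 × (-184) = -3772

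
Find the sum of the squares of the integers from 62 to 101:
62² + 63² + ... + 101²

Use ∑_{k=1}^{n} k² = n(n+1)(2n+1)/6, then subtract the first 61 terms.
∑_{k=1}^{101} k² = 101×102×203/6 = 348551
∑_{k=1}^{61} k² = 61×62×123/6 = 77531
∑_{k=62}^{101} k² = 348551 - 77531 = 271020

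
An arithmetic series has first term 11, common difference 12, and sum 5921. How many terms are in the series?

Using S = n/2 × [2a + (n-1)d]
5921 = n/2 × [2(11) + (n-1)(12)]
5921 = n/2 × [22 + 12n - 12]
11842 = n × [10 + 12n]
12n² + (10)n - 11842 = 0
Discriminant: Δ = (10)² - 4(12)(-11842) = 100 + 568416 = 568516
√Δ = 754
n = [-(10) + √Δ] / (2·12) = (-10 + 754) / 24 = 744 / 24 = 31
(The negative root is discarded since n must be a positive integer.)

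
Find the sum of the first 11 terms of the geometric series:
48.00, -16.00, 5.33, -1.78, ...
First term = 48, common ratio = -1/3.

Sₙ = a(1 - rⁿ) / (1 - r)
S_11 = 48(1 - (-1/3)^11) / (1 - (-1/3))
S_11 = 48(1 - (-1/177147)) / (4/3)
S_11 = 708592/19683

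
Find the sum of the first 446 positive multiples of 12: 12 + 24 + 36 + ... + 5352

Factor out 12: = 12(1 + 2 + ... + 446) = 12 × n(n+1)/2
= 12 × 446×447/2
= 12 × 99681
= 1196172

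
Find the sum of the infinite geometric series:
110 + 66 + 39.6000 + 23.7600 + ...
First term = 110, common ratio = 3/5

For |r| < 1, S = a / (1 - r)
S = 110 / (1 - (3/5))
S = 110 / (2/5)
S = 275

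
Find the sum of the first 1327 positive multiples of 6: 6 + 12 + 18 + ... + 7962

Factor out 6: = 6(1 + 2 + ... + 1327) = 6 × n(n+1)/2
= 6 × 1327×1328/2
= 6 × 881128
= 5286768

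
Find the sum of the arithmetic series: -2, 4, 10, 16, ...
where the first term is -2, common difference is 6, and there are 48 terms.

Sₙ = n/2 × (first + last)
Last term = a + (n-1)d = -2 + (48-1)×6 = 280
S_48 = 48/2 × (-2 + 280)
S_48 = 48/2 × 278 = 6672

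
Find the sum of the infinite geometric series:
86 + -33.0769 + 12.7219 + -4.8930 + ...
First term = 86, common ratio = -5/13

For |r| < 1, S = a / (1 - r)
S = 86 / (1 - (-5/13))
S = 86 / (18/13)
S = 559/9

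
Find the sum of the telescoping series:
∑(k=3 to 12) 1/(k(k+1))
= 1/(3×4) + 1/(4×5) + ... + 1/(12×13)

Partial fractions: 1/(k(k+1)) = 1/k - 1/(k+1)
The series telescopes:
= (1/3 - 1/4) + (1/4 - 1/5) + ... + (1/12 - 1/13)
= 1/3 - 1/13
= 10/39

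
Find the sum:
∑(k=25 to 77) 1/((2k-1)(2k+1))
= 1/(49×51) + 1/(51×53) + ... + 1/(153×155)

Partial fractions: 1/((2k-1)(2k+1)) = (1/2)[1/(2k-1) - 1/(2k+1)]
The series telescopes:
= (1/2)[1/49 - 1/155]
= 53/7595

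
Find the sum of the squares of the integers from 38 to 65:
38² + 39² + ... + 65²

Use ∑_{k=1}^{n} k² = n(n+1)(2n+1)/6, then subtract the first 37 terms.
∑_{k=1}^{65} k² = 65×66×131/6 = 93665
∑_{k=1}^{37} k² = 37×38×75/6 = 17575
∑_{k=38}^{65} k² = 93665 - 17575 = 76090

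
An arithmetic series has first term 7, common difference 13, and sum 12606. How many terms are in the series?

Using S = n/2 × [2a + (n-1)d]
12606 = n/2 × [2(7) + (n-1)(13)]
12606 = n/2 × [14 + 13n - 13]
25212 = n × [1 + 13n]
13n² + (1)n - 25212 = 0
Discriminant: Δ = (1)² - 4(13)(-25212) = 1 + 1311024 = 1311025
√Δ = 1145
n = [-(1) + √Δ] / (2·13) = (-1 + 1145) / 26 = 1144 / 26 = 44
(The negative root is discarded since n must be a positive integer.)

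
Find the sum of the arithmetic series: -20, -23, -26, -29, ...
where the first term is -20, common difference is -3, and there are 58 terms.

Sₙ = n/2 × (first + last)
Last term = a + (n-1)d = -20 + (58-1)×(-3) = -191
S_58 = 58/2 × (-20 + (-191))
S_58 = 58/2 × (-211) = -6119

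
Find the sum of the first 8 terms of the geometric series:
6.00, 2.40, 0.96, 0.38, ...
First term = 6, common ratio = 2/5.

Sₙ = a(1 - rⁿ) / (1 - r)
S_8 = 6(1 - (2/5)^8) / (1 - (2/5))
S_8 = 6(1 - (256/390625)) / (3/5)
S_8 = 780738/78125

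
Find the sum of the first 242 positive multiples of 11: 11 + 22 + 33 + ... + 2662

Factor out 11: = 11(1 + 2 + ... + 242) = 11 × n(n+1)/2
= 11 × 242×243/2
= 11 × 29403
= 323433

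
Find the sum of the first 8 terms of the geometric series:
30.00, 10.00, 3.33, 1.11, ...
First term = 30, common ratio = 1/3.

Sₙ = a(1 - rⁿ) / (1 - r)
S_8 = 30(1 - (1/3)^8) / (1 - (1/3))
S_8 = 30(1 - (1/6561)) / (2/3)
S_8 = 32800/729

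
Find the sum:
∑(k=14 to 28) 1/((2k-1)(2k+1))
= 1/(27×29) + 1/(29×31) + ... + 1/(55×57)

Partial fractions: 1/((2k-1)(2k+1)) = (1/2)[1/(2k-1) - 1/(2k+1)]
The series telescopes:
= (1/2)[1/27 - 1/57]
= 5/513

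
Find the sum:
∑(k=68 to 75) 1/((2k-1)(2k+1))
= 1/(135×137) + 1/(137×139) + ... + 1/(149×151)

Partial fractions: 1/((2k-1)(2k+1)) = (1/2)[1/(2k-1) - 1/(2k+1)]
The series telescopes:
= (1/2)[1/135 - 1/151]
= 8/20385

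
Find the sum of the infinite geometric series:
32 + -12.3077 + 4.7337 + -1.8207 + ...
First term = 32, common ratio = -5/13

For |r| < 1, S = a / (1 - r)
S = 32 / (1 - (-5/13))
S = 32 / (18/13)
S = 208/9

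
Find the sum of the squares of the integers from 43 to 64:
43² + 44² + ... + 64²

Use ∑_{k=1}^{n} k² = n(n+1)(2n+1)/6, then subtract the first 42 terms.
∑_{k=1}^{64} k² = 64×65×129/6 = 89440
∑_{k=1}^{42} k² = 42×43×85/6 = 25585
∑_{k=43}^{64} k² = 89440 - 25585 = 63855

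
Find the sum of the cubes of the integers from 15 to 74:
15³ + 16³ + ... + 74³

Use ∑_{k=1}^{n} k³ = [n(n+1)/2]², then subtract the first 14 terms.
∑_{k=1}^{74} k³ = [74×75/2]² = 2775² = 7700625
∑_{k=1}^{14} k³ = [14×15/2]² = 105² = 11025
∑_{k=15}^{74} k³ = 7700625 - 11025 = 7689600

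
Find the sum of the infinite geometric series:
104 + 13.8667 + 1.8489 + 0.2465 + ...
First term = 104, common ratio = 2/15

For |r| < 1, S = a / (1 - r)
S = 104 / (1 - (2/15))
S = 104 / (13/15)
S = 120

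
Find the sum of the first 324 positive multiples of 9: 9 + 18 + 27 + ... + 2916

Factor out 9: = 9(1 + 2 + ... + 324) = 9 × n(n+1)/2
= 9 × 324×325/2
= 9 × 52650
= 473850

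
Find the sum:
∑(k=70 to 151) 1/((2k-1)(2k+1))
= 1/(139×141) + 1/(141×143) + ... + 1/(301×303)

Partial fractions: 1/((2k-1)(2k+1)) = (1/2)[1/(2k-1) - 1/(2k+1)]
The series telescopes:
= (1/2)[1/139 - 1/303]
= 82/42117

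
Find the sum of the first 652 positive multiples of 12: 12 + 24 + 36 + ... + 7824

Factor out 12: = 12(1 + 2 + ... + 652) = 12 × n(n+1)/2
= 12 × 652×653/2
= 12 × 212878
= 2554536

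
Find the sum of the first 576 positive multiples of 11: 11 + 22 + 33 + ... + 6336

Factor out 11: = 11(1 + 2 + ... + 576) = 11 × n(n+1)/2
= 11 × 576×577/2
= 11 × 166176
= 1827936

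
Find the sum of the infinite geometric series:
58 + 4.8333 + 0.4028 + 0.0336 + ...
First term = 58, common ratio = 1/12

For |r| < 1, S = a / (1 - r)
S = 58 / (1 - (1/12))
S = 58 / (11/12)
S = 696/11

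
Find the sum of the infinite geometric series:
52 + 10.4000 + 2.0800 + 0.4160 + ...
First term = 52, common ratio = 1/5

For |r| < 1, S = a / (1 - r)
S = 52 / (1 - (1/5))
S = 52 / (4/5)
S = 65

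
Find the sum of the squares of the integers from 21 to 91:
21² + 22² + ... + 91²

Use ∑_{k=1}^{n} k² = n(n+1)(2n+1)/6, then subtract the first 20 terms.
∑_{k=1}^{91} k² = 91×92×183/6 = 255346
∑_{k=1}^{20} k² = 20×21×41/6 = 2870
∑_{k=21}^{91} k² = 255346 - 2870 = 252476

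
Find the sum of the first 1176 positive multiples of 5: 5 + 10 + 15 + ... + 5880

Factor out 5: = 5(1 + 2 + ... + 1176) = 5 × n(n+1)/2
= 5 × 1176×1177/2
= 5 × 692076
= 3460380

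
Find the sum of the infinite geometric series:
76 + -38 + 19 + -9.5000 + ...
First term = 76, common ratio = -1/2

For |r| < 1, S = a / (1 - r)
S = 76 / (1 - (-1/2))
S = 76 / (3/2)
S = 152/3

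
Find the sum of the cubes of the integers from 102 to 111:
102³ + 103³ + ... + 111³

Use ∑_{k=1}^{n} k³ = [n(n+1)/2]², then subtract the first 101 terms.
∑_{k=1}^{111} k³ = [111×112/2]² = 6216² = 38638656
∑_{k=1}^{101} k³ = [101×102/2]² = 5151² = 26532801
∑_{k=102}^{111} k³ = 38638656 - 26532801 = 12105855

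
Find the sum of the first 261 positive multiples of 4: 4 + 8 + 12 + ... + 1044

Factor out 4: = 4(1 + 2 + ... + 261) = 4 × n(n+1)/2
= 4 × 261×262/2
= 4 × 34191
= 136764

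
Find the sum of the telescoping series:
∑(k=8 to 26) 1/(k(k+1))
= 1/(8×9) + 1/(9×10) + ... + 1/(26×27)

Partial fractions: 1/(k(k+1)) = 1/k - 1/(k+1)
The series telescopes:
= (1/8 - 1/9) + (1/9 - 1/10) + ... + (1/26 - 1/27)
= 1/8 - 1/27
= 19/216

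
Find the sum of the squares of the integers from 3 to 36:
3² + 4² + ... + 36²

Use ∑_{k=1}^{n} k² = n(n+1)(2n+1)/6, then subtract the first 2 terms.
∑_{k=1}^{36} k² = 36×37×73/6 = 16206
∑_{k=1}^{2} k² = 2×3×5/6 = 5
∑_{k=3}^{36} k² = 16206 - 5 = 16201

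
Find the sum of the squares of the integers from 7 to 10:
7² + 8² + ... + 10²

Use ∑_{k=1}^{n} k² = n(n+1)(2n+1)/6, then subtract the first 6 terms.
∑_{k=1}^{10} k² = 10×11×21/6 = 385
∑_{k=1}^{6} k² = 6×7×13/6 = 91
∑_{k=7}^{10} k² = 385 - 91 = 294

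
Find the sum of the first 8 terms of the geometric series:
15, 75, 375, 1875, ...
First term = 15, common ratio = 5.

Sₙ = a(1 - rⁿ) / (1 - r)
S_8 = 15(1 - 5^8) / (1 - 5)
S_8 = 15(1 - 390625) / (-4)
S_8 = 1464840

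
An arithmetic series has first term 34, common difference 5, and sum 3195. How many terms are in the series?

Using S = n/2 × [2a + (n-1)d]
3195 = n/2 × [2(34) + (n-1)(5)]
3195 = n/2 × [68 + 5n - 5]
6390 = n × [63 + 5n]
5n² + (63)n - 6390 = 0
Discriminant: Δ = (63)² - 4(5)(-6390) = 3969 + 127800 = 131769
√Δ = 363
n = [-(63) + √Δ] / (2·5) = (-63 + 363) / 10 = 300 / 10 = 30
(The negative root is discarded since n must be a positive integer.)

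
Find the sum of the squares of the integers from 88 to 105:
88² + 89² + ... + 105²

Use ∑_{k=1}^{n} k² = n(n+1)(2n+1)/6, then subtract the first 87 terms.
∑_{k=1}^{105} k² = 105×106×211/6 = 391405
∑_{k=1}^{87} k² = 87×88×175/6 = 223300
∑_{k=88}^{105} k² = 391405 - 223300 = 168105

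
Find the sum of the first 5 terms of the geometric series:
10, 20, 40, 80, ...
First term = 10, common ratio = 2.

Sₙ = a(1 - rⁿ) / (1 - r)
S_5 = 10(1 - 2^5) / (1 - 2)
S_5 = 10(1 - 32) / (-1)
S_5 = 310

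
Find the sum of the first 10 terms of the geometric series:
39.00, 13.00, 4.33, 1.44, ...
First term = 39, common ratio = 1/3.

Sₙ = a(1 - rⁿ) / (1 - r)
S_10 = 39(1 - (1/3)^10) / (1 - (1/3))
S_10 = 39(1 - (1/59049)) / (2/3)
S_10 = 383812/6561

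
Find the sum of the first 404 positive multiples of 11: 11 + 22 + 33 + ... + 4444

Factor out 11: = 11(1 + 2 + ... + 404) = 11 × n(n+1)/2
= 11 × 404×405/2
= 11 × 81810
= 899910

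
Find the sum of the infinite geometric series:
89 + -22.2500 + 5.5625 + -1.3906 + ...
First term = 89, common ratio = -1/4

For |r| < 1, S = a / (1 - r)
S = 89 / (1 - (-1/4))
S = 89 / (5/4)
S = 356/5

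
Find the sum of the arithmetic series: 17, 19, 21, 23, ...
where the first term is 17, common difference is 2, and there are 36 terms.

Sₙ = n/2 × (first + last)
Last term = a + (n-1)d = 17 + (36-1)×2 = 87
S_36 = 36/2 × (17 + 87)
S_36 = 36/2 × 104 = 1872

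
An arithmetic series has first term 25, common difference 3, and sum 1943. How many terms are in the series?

Using S = n/2 × [2a + (n-1)d]
1943 = n/2 × [2(25) + (n-1)(3)]
1943 = n/2 × [50 + 3n - 3]
3886 = n × [47 + 3n]
3n² + (47)n - 3886 = 0
Discriminant: Δ = (47)² - 4(3)(-3886) = 2209 + 46632 = 48841
√Δ = 221
n = [-(47) + √Δ] / (2·3) = (-47 + 221) / 6 = 174 / 6 = 29
(The negative root is discarded since n must be a positive integer.)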